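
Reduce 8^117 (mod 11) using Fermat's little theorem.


Fermat's little theorem: if p is prime and gcd(a,p)=1, then a^(p-1) ≡ 1 (mod p)
p = 11 is prime, gcd(8,11) = 1
Reduce exponent: 117 mod 10 = 7
So 8^117 ≡ 8^7 (mod 11)
8^7 mod 11 = 2

8^117 ≡ 2 (mod 11)


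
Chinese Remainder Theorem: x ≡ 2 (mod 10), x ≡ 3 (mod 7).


m₁ = 10, m₂ = 7, gcd = 1, so CRT applies. M = m₁·m₂ = 70
Let M₁ = M/m₁ = 7, M₂ = M/m₂ = 10
Find y₁ ≡ M₁⁻¹ (mod m₁): 7⁻¹ ≡ 3 (mod 10)
Find y₂ ≡ M₂⁻¹ (mod m₂): 10⁻¹ ≡ 5 (mod 7)
x = a₁·M₁·y₁ + a₂·M₂·y₂ = 2·7·3 + 3·10·5 = 192
Reduce mod 70: x ≡ 52
Check: 52 mod 10 = 2 ✓, 52 mod 7 = 3 ✓

x ≡ 52 (mod 70)


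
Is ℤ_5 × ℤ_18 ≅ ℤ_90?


Comparing ℤ_5 × ℤ_18 and ℤ_90:
gcd(5,18) = 1, so ℤ_5 × ℤ_18 ≅ ℤ_90 (CRT)

Yes, ℤ_5 × ℤ_18 ≅ ℤ_90


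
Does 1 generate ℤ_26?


g generates ℤ_n iff gcd(g, n) = 1
gcd(1, 26) = 1
Since gcd = 1, 1 is a generator.

Yes, 1 generates ℤ_26


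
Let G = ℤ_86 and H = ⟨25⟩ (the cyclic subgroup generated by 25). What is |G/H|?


|⟨25⟩| = n / gcd(25, 86) = 86 / 1 = 86
H is normal (ℤ_86 is abelian).
|G/H| = |G| / |H| = 86 / 86 = 1

|G/H| = 1


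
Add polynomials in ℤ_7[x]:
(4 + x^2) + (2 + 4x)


Add coefficients mod 7:
x^0: 4 + 2 = 6 (mod 7)
x^1: 0 + 4 = 4 (mod 7)
x^2: 1 + 0 = 1 (mod 7)
Result: 6 + 4x + x^2

f + g = 6 + 4x + x^2


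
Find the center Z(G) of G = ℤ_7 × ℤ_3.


Z(G) = {g ∈ G | gx = xg for all x ∈ G}
Direct product of abelian groups is abelian, so Z(G) = G

Z(ℤ_7 × ℤ_3) = ℤ_7 × ℤ_3


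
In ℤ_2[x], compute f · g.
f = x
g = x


Expand and collect like terms; reduce coefficients mod 2:
x^0: 0·0 = 0 ≡ 0 (mod 2)
x^1: 0·1 + 1·0 = 0 ≡ 0 (mod 2)
x^2: 1·1 = 1 ≡ 1 (mod 2)
Result: x^2

f · g = x^2


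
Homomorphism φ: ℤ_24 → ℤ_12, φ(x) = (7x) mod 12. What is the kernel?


Kernel = preimage of identity
ker(φ) = {x ∈ ℤ_24 : 7x ≡ 0 (mod 12)}. Since 12 | 24, φ is well-defined. The kernel is the cyclic subgroup ⟨12⟩ of ℤ_24 (order 2), i.e. {0, 12}

ker(φ) = {0, 12}


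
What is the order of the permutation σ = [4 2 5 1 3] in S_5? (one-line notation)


Cycle decomposition: (1 4) (3 5)
Cycle lengths: 2, 2
Order = lcm(2, 2) = 2

ord(σ) = 2


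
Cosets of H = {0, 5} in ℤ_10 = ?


H = {0, 5}, |H| = 2
Number of cosets = |G|/|H| = 10/2 = 5
0 + H = {0, 5}
1 + H = {1, 6}
2 + H = {2, 7}
3 + H = {3, 8}
4 + H = {4, 9}

Cosets: 0+H={0,5}; 1+H={1,6}; 2+H={2,7}; 3+H={3,8}; 4+H={4,9}


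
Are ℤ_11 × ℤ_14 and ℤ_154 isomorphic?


Comparing ℤ_11 × ℤ_14 and ℤ_154:
gcd(11,14) = 1, so ℤ_11 × ℤ_14 ≅ ℤ_154 (CRT)

Yes, ℤ_11 × ℤ_14 ≅ ℤ_154


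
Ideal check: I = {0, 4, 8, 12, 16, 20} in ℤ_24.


Check ideal conditions for I = {0, 4, 8, 12, 16, 20} in ℤ_24:
(1) I is an additive subgroup? Yes
(2) For r ∈ ℤ_24 and a ∈ I: r·a ∈ I? Yes

Yes, I is an ideal of ℤ_24


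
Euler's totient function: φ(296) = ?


Factor n: 296 = 2^3 × 37
φ(n) = n · ∏(1 - 1/p) over distinct primes p | n
φ(296) = 296 · (1 - 1/2) · (1 - 1/37) = 144

φ(296) = 144


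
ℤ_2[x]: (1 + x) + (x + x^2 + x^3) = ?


Add coefficients mod 2:
x^0: 1 + 0 = 1 (mod 2)
x^1: 1 + 1 = 0 (mod 2)
x^2: 0 + 1 = 1 (mod 2)
x^3: 0 + 1 = 1 (mod 2)
Result: 1 + x^2 + x^3

f + g = 1 + x^2 + x^3


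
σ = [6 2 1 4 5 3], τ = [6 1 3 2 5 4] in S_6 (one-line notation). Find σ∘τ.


σ∘τ: apply τ first, then σ
1 →τ 6 →σ 3
2 →τ 1 →σ 6
3 →τ 3 →σ 1
4 →τ 2 →σ 2
5 →τ 5 →σ 5
6 →τ 4 →σ 4

σ∘τ = [3 6 1 2 5 4]


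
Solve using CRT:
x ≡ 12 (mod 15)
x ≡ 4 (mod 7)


m₁ = 15, m₂ = 7, gcd = 1, so CRT applies. M = m₁·m₂ = 105
Let M₁ = M/m₁ = 7, M₂ = M/m₂ = 15
Find y₁ ≡ M₁⁻¹ (mod m₁): 7⁻¹ ≡ 13 (mod 15)
Find y₂ ≡ M₂⁻¹ (mod m₂): 15⁻¹ ≡ 1 (mod 7)
x = a₁·M₁·y₁ + a₂·M₂·y₂ = 12·7·13 + 4·15·1 = 1152
Reduce mod 105: x ≡ 102
Check: 102 mod 15 = 12 ✓, 102 mod 7 = 4 ✓

x ≡ 102 (mod 105)


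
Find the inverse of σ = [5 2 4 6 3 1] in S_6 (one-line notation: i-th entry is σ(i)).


To find σ⁻¹, swap domain and range:
σ(1) = 5 → σ⁻¹(5) = 1
σ(2) = 2 → σ⁻¹(2) = 2
σ(3) = 4 → σ⁻¹(4) = 3
σ(4) = 6 → σ⁻¹(6) = 4
σ(5) = 3 → σ⁻¹(3) = 5
σ(6) = 1 → σ⁻¹(1) = 6

σ⁻¹ = [6 2 5 3 1 4]


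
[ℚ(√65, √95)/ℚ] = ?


[ℚ(√65,√95):ℚ] = [ℚ(√65,√95):ℚ(√65)]·[ℚ(√65):ℚ] = 2·2 = 4

[ℚ(√65, √95)/ℚ] = 4


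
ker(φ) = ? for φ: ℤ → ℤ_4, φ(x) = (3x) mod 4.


Kernel = preimage of identity
ker(φ) = {x ∈ ℤ : 3x ≡ 0 (mod 4)}. gcd(3,4) = 1, so 3x ≡ 0 (mod 4) ⟺ x ≡ 0 (mod 4/1 = 4). Hence ker(φ) = 4ℤ

ker(φ) = 4ℤ


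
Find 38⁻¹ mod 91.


Use the extended Euclidean algorithm to write 1 = 38·s + 91·t; then s mod 91 is the inverse.
Euclidean algorithm:
  38 = 0·91 + 38
  91 = 2·38 + 15
  38 = 2·15 + 8
  15 = 1·8 + 7
  8 = 1·7 + 1
  7 = 7·1 + 0
gcd(38,91) = 1
Back-substitution gives: 38·(12) + 91·(-5) = 1
So 38⁻¹ ≡ 12 ≡ 12 (mod 91)
Check: 38 × 12 = 456 ≡ 1 (mod 91) ✓

38⁻¹ ≡ 12 (mod 91)


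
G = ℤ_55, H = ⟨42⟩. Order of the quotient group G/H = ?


|⟨42⟩| = n / gcd(42, 55) = 55 / 1 = 55
H is normal (ℤ_55 is abelian).
|G/H| = |G| / |H| = 55 / 55 = 1

|G/H| = 1


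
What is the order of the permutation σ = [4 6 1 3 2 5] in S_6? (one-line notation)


Cycle decomposition: (1 4 3) (2 6 5)
Cycle lengths: 3, 3
Order = lcm(3, 3) = 3

ord(σ) = 3


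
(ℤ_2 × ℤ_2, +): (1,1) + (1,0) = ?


Operation: componentwise addition mod (2, 2)
(1,1) + (1,0) = ((a₁+b₁) mod 2, (a₂+b₂) mod 2) with a = (1,1), b = (1,0)

(1,1) + (1,0) = (0,1)


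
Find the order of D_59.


|D_n| = 2n (n rotations and n reflections)
|D_59| = 2×59 = 118

|D_59| = 118


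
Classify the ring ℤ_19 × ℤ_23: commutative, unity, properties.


Direct product ring; commutative with unity (1,1); but (1,0)·(0,1) = (0,0) gives zero divisors, so not an integral domain
Commutative: Yes
Integral domain: No
Has unity: Yes

ℤ_19 × ℤ_23: Commutative=Yes, Unity=Yes


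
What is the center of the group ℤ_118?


Z(G) = {g ∈ G | gx = xg for all x ∈ G}
ℤ_118 is abelian, so Z(G) = G

Z(ℤ_118) = ℤ_118


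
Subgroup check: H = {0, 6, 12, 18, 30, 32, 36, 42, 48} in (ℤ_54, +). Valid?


Subgroup test for H = {0, 6, 12, 18, 30, 32, 36, 42, 48} in (ℤ_54, +):
(1) 0 ∈ H? Yes
(2) Closure: for all a,b ∈ H, (a+b) mod 54 ∈ H? No  [counterexample: 6 + 18 = 24 ∉ H]
(3) Inverses: for all a ∈ H, -a mod 54 ∈ H? No

No, H is not a subgroup of ℤ_54


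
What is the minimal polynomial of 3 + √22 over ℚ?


Let α = 3 + √22. Then α - 3 = √22, so (α - 3)² = 22, giving α² - 6α - 13 = 0. Degree 2 and α ∉ ℚ, so this is the minimal polynomial.

Minimal polynomial: x² - 6x - 13


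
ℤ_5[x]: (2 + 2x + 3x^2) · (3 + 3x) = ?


Expand and collect like terms; reduce coefficients mod 5:
x^0: 2·3 = 6 ≡ 1 (mod 5)
x^1: 2·3 + 2·3 = 12 ≡ 2 (mod 5)
x^2: 2·3 + 3·3 = 15 ≡ 0 (mod 5)
x^3: 3·3 = 9 ≡ 4 (mod 5)
Result: 1 + 2x + 4x^3

f · g = 1 + 2x + 4x^3


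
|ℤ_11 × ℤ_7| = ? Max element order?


|ℤ_11 × ℤ_7| = 11 × 7 = 77
Max element order = lcm(11,7) = 77
Cyclic? Yes (gcd=1)

|ℤ_11×ℤ_7| = 77, max element order = 77


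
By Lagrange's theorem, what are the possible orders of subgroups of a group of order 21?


Lagrange's theorem: |H| divides |G|
|G| = 21
Divisors of 21: 1, 3, 7, 21

Possible subgroup orders: {1, 3, 7, 21}


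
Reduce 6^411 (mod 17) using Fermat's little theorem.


Fermat's little theorem: if p is prime and gcd(a,p)=1, then a^(p-1) ≡ 1 (mod p)
p = 17 is prime, gcd(6,17) = 1
Reduce exponent: 411 mod 16 = 11
So 6^411 ≡ 6^11 (mod 17)
6^11 mod 17 = 5

6^411 ≡ 5 (mod 17)


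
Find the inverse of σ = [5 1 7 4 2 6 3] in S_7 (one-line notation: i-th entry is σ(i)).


To find σ⁻¹, swap domain and range:
σ(1) = 5 → σ⁻¹(5) = 1
σ(2) = 1 → σ⁻¹(1) = 2
σ(3) = 7 → σ⁻¹(7) = 3
σ(4) = 4 → σ⁻¹(4) = 4
σ(5) = 2 → σ⁻¹(2) = 5
σ(6) = 6 → σ⁻¹(6) = 6
σ(7) = 3 → σ⁻¹(3) = 7

σ⁻¹ = [2 5 7 4 1 6 3]


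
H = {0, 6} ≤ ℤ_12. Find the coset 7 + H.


7 + H = {7 + h (mod 12) : h ∈ H}
7+0=7, 7+6=1
7 + H = {1, 7} = 1 + H

7 + H = {1, 7}


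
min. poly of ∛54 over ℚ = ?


∛54 satisfies x³ - 54 = 0, irreducible over ℚ (no rational root; 54 is not a perfect cube)

Minimal polynomial: x³ - 54


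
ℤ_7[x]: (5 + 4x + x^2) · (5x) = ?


Expand and collect like terms; reduce coefficients mod 7:
x^0: 5·0 = 0 ≡ 0 (mod 7)
x^1: 5·5 + 4·0 = 25 ≡ 4 (mod 7)
x^2: 4·5 + 1·0 = 20 ≡ 6 (mod 7)
x^3: 1·5 = 5 ≡ 5 (mod 7)
Result: 4x + 6x^2 + 5x^3

f · g = 4x + 6x^2 + 5x^3


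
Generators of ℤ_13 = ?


g generates ℤ_n iff gcd(g,n) = 1
Checking each g ∈ {1,...,12}:
gcd(1,13) = 1
gcd(2,13) = 1
gcd(3,13) = 1
gcd(4,13) = 1
gcd(5,13) = 1
gcd(6,13) = 1
gcd(7,13) = 1
gcd(8,13) = 1
gcd(9,13) = 1
gcd(10,13) = 1
gcd(11,13) = 1
gcd(12,13) = 1
Generators: {1, 2, 3, 4, 5, 6, 7, 8, 9, 10, 11, 12}
Number of generators = φ(13) = 12

Generators of ℤ_13 = {1, 2, 3, 4, 5, 6, 7, 8, 9, 10, 11, 12}


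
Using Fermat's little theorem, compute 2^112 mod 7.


Fermat's little theorem: if p is prime and gcd(a,p)=1, then a^(p-1) ≡ 1 (mod p)
p = 7 is prime, gcd(2,7) = 1
Reduce exponent: 112 mod 6 = 4
So 2^112 ≡ 2^4 (mod 7)
2^4 mod 7 = 2

2^112 ≡ 2 (mod 7)


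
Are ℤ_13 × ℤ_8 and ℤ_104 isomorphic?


Comparing ℤ_13 × ℤ_8 and ℤ_104:
gcd(13,8) = 1, so ℤ_13 × ℤ_8 ≅ ℤ_104 (CRT)

Yes, ℤ_13 × ℤ_8 ≅ ℤ_104


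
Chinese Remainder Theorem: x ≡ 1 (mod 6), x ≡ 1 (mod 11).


m₁ = 6, m₂ = 11, gcd = 1, so CRT applies. M = m₁·m₂ = 66
Let M₁ = M/m₁ = 11, M₂ = M/m₂ = 6
Find y₁ ≡ M₁⁻¹ (mod m₁): 11⁻¹ ≡ 5 (mod 6)
Find y₂ ≡ M₂⁻¹ (mod m₂): 6⁻¹ ≡ 2 (mod 11)
x = a₁·M₁·y₁ + a₂·M₂·y₂ = 1·11·5 + 1·6·2 = 67
Reduce mod 66: x ≡ 1
Check: 1 mod 6 = 1 ✓, 1 mod 11 = 1 ✓

x ≡ 1 (mod 66)


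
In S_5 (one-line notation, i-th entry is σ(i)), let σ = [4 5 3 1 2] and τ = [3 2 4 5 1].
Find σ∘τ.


σ∘τ: apply τ first, then σ
1 →τ 3 →σ 3
2 →τ 2 →σ 5
3 →τ 4 →σ 1
4 →τ 5 →σ 2
5 →τ 1 →σ 4

σ∘τ = [3 5 1 2 4]


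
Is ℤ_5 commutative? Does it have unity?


ℤ_5 is a commutative ring with unity 1; 5 is prime, so ℤ_5 is a field (hence an integral domain)
Commutative: Yes
Integral domain: Yes
Has unity: Yes

ℤ_5: Commutative=Yes, Unity=Yes


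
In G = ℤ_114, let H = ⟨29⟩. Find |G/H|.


|⟨29⟩| = n / gcd(29, 114) = 114 / 1 = 114
H is normal (ℤ_114 is abelian).
|G/H| = |G| / |H| = 114 / 114 = 1

|G/H| = 1


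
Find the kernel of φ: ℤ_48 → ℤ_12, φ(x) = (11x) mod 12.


Kernel = preimage of identity
ker(φ) = {x ∈ ℤ_48 : 11x ≡ 0 (mod 12)}. Since 12 | 48, φ is well-defined. The kernel is the cyclic subgroup ⟨12⟩ of ℤ_48 (order 4), i.e. {0, 12, 24, 36}

ker(φ) = {0, 12, 24, 36}


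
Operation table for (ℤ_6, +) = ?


Elements: {0, 1, 2, 3, 4, 5}
Operation: addition mod 6
Entry (a, b) = (a + b) mod 6

Cayley table:
  | 0 | 1 | 2 | 3 | 4 | 5
0 | 0 | 1 | 2 | 3 | 4 | 5
1 | 1 | 2 | 3 | 4 | 5 | 0
2 | 2 | 3 | 4 | 5 | 0 | 1
3 | 3 | 4 | 5 | 0 | 1 | 2
4 | 4 | 5 | 0 | 1 | 2 | 3
5 | 5 | 0 | 1 | 2 | 3 | 4


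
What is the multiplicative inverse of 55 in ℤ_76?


Use the extended Euclidean algorithm to write 1 = 55·s + 76·t; then s mod 76 is the inverse.
Euclidean algorithm:
  55 = 0·76 + 55
  76 = 1·55 + 21
  55 = 2·21 + 13
  21 = 1·13 + 8
  13 = 1·8 + 5
  8 = 1·5 + 3
  5 = 1·3 + 2
  3 = 1·2 + 1
  2 = 2·1 + 0
gcd(55,76) = 1
Back-substitution gives: 55·(-29) + 76·(21) = 1
So 55⁻¹ ≡ -29 ≡ 47 (mod 76)
Check: 55 × 47 = 2585 ≡ 1 (mod 76) ✓

55⁻¹ ≡ 47 (mod 76)


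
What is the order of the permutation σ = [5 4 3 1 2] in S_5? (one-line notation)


Cycle decomposition: (1 5 2 4)
Cycle lengths: 4
Order = lcm(4) = 4

ord(σ) = 4


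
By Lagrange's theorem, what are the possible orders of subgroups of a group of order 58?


Lagrange's theorem: |H| divides |G|
|G| = 58
Divisors of 58: 1, 2, 29, 58

Possible subgroup orders: {1, 2, 29, 58}


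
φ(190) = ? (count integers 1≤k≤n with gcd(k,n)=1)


Factor n: 190 = 2 × 5 × 19
φ(n) = n · ∏(1 - 1/p) over distinct primes p | n
φ(190) = 190 · (1 - 1/2) · (1 - 1/5) · (1 - 1/19) = 72

φ(190) = 72


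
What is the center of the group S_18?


Z(G) = {g ∈ G | gx = xg for all x ∈ G}
S_n is non-abelian for n ≥ 3; Z(S_18) is trivial

Z(S_18) = {e}


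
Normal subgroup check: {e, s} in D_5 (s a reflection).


H = {e, s} in D_5 (s a reflection)
r·s·r⁻¹ = sr⁻² ≠ s for n ≥ 3, so {e, s} is not closed under conjugation

No, not a normal subgroup


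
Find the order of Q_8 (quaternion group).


Q_8 = {±1, ±i, ±j, ±k}
|Q_8| = 8

|Q_8 (quaternion group)| = 8


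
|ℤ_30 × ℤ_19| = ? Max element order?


|ℤ_30 × ℤ_19| = 30 × 19 = 570
Max element order = lcm(30,19) = 570
Cyclic? Yes (gcd=1)

|ℤ_30×ℤ_19| = 570, max element order = 570


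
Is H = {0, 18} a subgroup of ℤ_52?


Subgroup test for H = {0, 18} in (ℤ_52, +):
(1) 0 ∈ H? Yes
(2) Closure: for all a,b ∈ H, (a+b) mod 52 ∈ H? No  [counterexample: 18 + 18 = 36 ∉ H]
(3) Inverses: for all a ∈ H, -a mod 52 ∈ H? No

No, H is not a subgroup of ℤ_52


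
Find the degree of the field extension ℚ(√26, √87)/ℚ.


[ℚ(√26,√87):ℚ] = [ℚ(√26,√87):ℚ(√26)]·[ℚ(√26):ℚ] = 2·2 = 4

[ℚ(√26, √87)/ℚ] = 4


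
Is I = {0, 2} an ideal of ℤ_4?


Check ideal conditions for I = {0, 2} in ℤ_4:
(1) I is an additive subgroup? Yes
(2) For r ∈ ℤ_4 and a ∈ I: r·a ∈ I? Yes

Yes, I is an ideal of ℤ_4


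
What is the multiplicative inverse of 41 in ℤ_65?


Use the extended Euclidean algorithm to write 1 = 41·s + 65·t; then s mod 65 is the inverse.
Euclidean algorithm:
  41 = 0·65 + 41
  65 = 1·41 + 24
  41 = 1·24 + 17
  24 = 1·17 + 7
  17 = 2·7 + 3
  7 = 2·3 + 1
  3 = 3·1 + 0
gcd(41,65) = 1
Back-substitution gives: 41·(-19) + 65·(12) = 1
So 41⁻¹ ≡ -19 ≡ 46 (mod 65)
Check: 41 × 46 = 1886 ≡ 1 (mod 65) ✓

41⁻¹ ≡ 46 (mod 65)


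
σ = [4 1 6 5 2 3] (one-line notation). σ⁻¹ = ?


To find σ⁻¹, swap domain and range:
σ(1) = 4 → σ⁻¹(4) = 1
σ(2) = 1 → σ⁻¹(1) = 2
σ(3) = 6 → σ⁻¹(6) = 3
σ(4) = 5 → σ⁻¹(5) = 4
σ(5) = 2 → σ⁻¹(2) = 5
σ(6) = 3 → σ⁻¹(3) = 6

σ⁻¹ = [2 5 6 1 4 3]


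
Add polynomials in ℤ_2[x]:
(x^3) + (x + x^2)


Add coefficients mod 2:
x^0: 0 + 0 = 0 (mod 2)
x^1: 0 + 1 = 1 (mod 2)
x^2: 0 + 1 = 1 (mod 2)
x^3: 1 + 0 = 1 (mod 2)
Result: x + x^2 + x^3

f + g = x + x^2 + x^3


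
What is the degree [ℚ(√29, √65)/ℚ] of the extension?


[ℚ(√29,√65):ℚ] = [ℚ(√29,√65):ℚ(√29)]·[ℚ(√29):ℚ] = 2·2 = 4

[ℚ(√29, √65)/ℚ] = 4


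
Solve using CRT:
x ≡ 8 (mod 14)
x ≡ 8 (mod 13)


m₁ = 14, m₂ = 13, gcd = 1, so CRT applies. M = m₁·m₂ = 182
Let M₁ = M/m₁ = 13, M₂ = M/m₂ = 14
Find y₁ ≡ M₁⁻¹ (mod m₁): 13⁻¹ ≡ 13 (mod 14)
Find y₂ ≡ M₂⁻¹ (mod m₂): 14⁻¹ ≡ 1 (mod 13)
x = a₁·M₁·y₁ + a₂·M₂·y₂ = 8·13·13 + 8·14·1 = 1464
Reduce mod 182: x ≡ 8
Check: 8 mod 14 = 8 ✓, 8 mod 13 = 8 ✓

x ≡ 8 (mod 182)


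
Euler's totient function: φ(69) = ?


Factor n: 69 = 3 × 23
φ(n) = n · ∏(1 - 1/p) over distinct primes p | n
φ(69) = 69 · (1 - 1/3) · (1 - 1/23) = 44

φ(69) = 44


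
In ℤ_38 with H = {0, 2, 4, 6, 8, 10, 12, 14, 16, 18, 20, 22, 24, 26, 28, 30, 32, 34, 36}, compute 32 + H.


32 + H = {32 + h (mod 38) : h ∈ H}
32+0=32, 32+2=34, 32+4=36, 32+6=0, 32+8=2, 32+10=4, 32+12=6, 32+14=8, 32+16=10, 32+18=12, 32+20=14, 32+22=16, 32+24=18, 32+26=20, 32+28=22, 32+30=24, 32+32=26, 32+34=28, 32+36=30
32 + H = {0, 2, 4, 6, 8, 10, 12, 14, 16, 18, 20, 22, 24, 26, 28, 30, 32, 34, 36} = 0 + H

32 + H = {0, 2, 4, 6, 8, 10, 12, 14, 16, 18, 20, 22, 24, 26, 28, 30, 32, 34, 36}


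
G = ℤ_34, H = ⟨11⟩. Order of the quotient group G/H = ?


|⟨11⟩| = n / gcd(11, 34) = 34 / 1 = 34
H is normal (ℤ_34 is abelian).
|G/H| = |G| / |H| = 34 / 34 = 1

|G/H| = 1


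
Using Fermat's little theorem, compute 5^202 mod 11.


Fermat's little theorem: if p is prime and gcd(a,p)=1, then a^(p-1) ≡ 1 (mod p)
p = 11 is prime, gcd(5,11) = 1
Reduce exponent: 202 mod 10 = 2
So 5^202 ≡ 5^2 (mod 11)
5^2 mod 11 = 3

5^202 ≡ 3 (mod 11)


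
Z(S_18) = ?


Z(G) = {g ∈ G | gx = xg for all x ∈ G}
S_n is non-abelian for n ≥ 3; Z(S_18) is trivial

Z(S_18) = {e}


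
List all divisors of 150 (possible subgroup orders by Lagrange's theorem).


Lagrange's theorem: |H| divides |G|
|G| = 150
Divisors of 150: 1, 2, 3, 5, 6, 10, 15, 25, 30, 50, 75, 150

Possible subgroup orders: {1, 2, 3, 5, 6, 10, 15, 25, 30, 50, 75, 150}


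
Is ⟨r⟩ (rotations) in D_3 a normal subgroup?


H = ⟨r⟩ (rotations) in D_3
The rotation subgroup ⟨r⟩ has index 2 in D_3, so it is normal

Yes, normal subgroup


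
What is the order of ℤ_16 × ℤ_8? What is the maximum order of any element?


|ℤ_16 × ℤ_8| = 16 × 8 = 128
Max element order = lcm(16,8) = 16
Cyclic? No (gcd=8)

|ℤ_16×ℤ_8| = 128, max element order = 16


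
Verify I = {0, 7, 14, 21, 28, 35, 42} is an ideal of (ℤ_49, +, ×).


Check ideal conditions for I = {0, 7, 14, 21, 28, 35, 42} in ℤ_49:
(1) I is an additive subgroup? Yes
(2) For r ∈ ℤ_49 and a ∈ I: r·a ∈ I? Yes

Yes, I is an ideal of ℤ_49


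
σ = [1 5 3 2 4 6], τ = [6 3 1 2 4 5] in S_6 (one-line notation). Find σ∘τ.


σ∘τ: apply τ first, then σ
1 →τ 6 →σ 6
2 →τ 3 →σ 3
3 →τ 1 →σ 1
4 →τ 2 →σ 5
5 →τ 4 →σ 2
6 →τ 5 →σ 4

σ∘τ = [6 3 1 5 2 4]


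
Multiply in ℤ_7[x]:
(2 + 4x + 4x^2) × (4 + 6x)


Expand and collect like terms; reduce coefficients mod 7:
x^0: 2·4 = 8 ≡ 1 (mod 7)
x^1: 2·6 + 4·4 = 28 ≡ 0 (mod 7)
x^2: 4·6 + 4·4 = 40 ≡ 5 (mod 7)
x^3: 4·6 = 24 ≡ 3 (mod 7)
Result: 1 + 5x^2 + 3x^3

f · g = 1 + 5x^2 + 3x^3


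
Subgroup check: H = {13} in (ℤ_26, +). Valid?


Subgroup test for H = {13} in (ℤ_26, +):
(1) 0 ∈ H? No
(2) Closure: for all a,b ∈ H, (a+b) mod 26 ∈ H? No  [counterexample: 13 + 13 = 0 ∉ H]
(3) Inverses: for all a ∈ H, -a mod 26 ∈ H? Yes

No, H is not a subgroup of ℤ_26


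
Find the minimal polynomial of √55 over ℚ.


√55 satisfies x² - 55 = 0, irreducible over ℚ since 55 is squarefree

Minimal polynomial: x² - 55


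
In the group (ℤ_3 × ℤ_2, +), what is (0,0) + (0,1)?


Operation: componentwise addition mod (3, 2)
(0,0) + (0,1) = ((a₁+b₁) mod 3, (a₂+b₂) mod 2) with a = (0,0), b = (0,1)

(0,0) + (0,1) = (0,1)


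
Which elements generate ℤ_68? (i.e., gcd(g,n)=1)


g generates ℤ_n iff gcd(g,n) = 1
Prime factors of 68: 2, 17
Generators are g ∈ {1,...,67} not divisible by any of these primes.
Generators: {1, 3, 5, 7, 9, 11, 13, 15, 19, 21, 23, 25, 27, 29, 31, 33, 35, 37, 39, 41, 43, 45, 47, 49, 53, 55, 57, 59, 61, 63, 65, 67}
Number of generators = φ(68) = 32

Generators of ℤ_68 = {1, 3, 5, 7, 9, 11, 13, 15, 19, 21, 23, 25, 27, 29, 31, 33, 35, 37, 39, 41, 43, 45, 47, 49, 53, 55, 57, 59, 61, 63, 65, 67}


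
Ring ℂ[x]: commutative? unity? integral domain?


Polynomial ring over ℂ (an integral domain) is a commutative integral domain with unity 1
Commutative: Yes
Integral domain: Yes
Has unity: Yes

ℂ[x]: Commutative=Yes, Unity=Yes


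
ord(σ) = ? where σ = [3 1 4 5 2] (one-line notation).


Cycle decomposition: (1 3 4 5 2)
Cycle lengths: 5
Order = lcm(5) = 5

ord(σ) = 5


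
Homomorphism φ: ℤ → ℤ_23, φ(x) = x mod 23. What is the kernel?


Kernel = preimage of identity
ker(φ) = {x ∈ ℤ : x ≡ 0 (mod 23)} = 23ℤ = {0, ±23, ±46, ...}

ker(φ) = 23ℤ


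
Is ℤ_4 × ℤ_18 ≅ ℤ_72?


Comparing ℤ_4 × ℤ_18 and ℤ_72:
gcd(4,18) = 2 ≠ 1. Max element order in ℤ_4×ℤ_18 is lcm(4,18) = 36 < 72, so it has no element of order 72

No, ℤ_4 × ℤ_18 ≇ ℤ_72


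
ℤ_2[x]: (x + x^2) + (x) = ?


Add coefficients mod 2:
x^0: 0 + 0 = 0 (mod 2)
x^1: 1 + 1 = 0 (mod 2)
x^2: 1 + 0 = 1 (mod 2)
Result: x^2

f + g = x^2


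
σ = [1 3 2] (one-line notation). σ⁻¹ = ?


To find σ⁻¹, swap domain and range:
σ(1) = 1 → σ⁻¹(1) = 1
σ(2) = 3 → σ⁻¹(3) = 2
σ(3) = 2 → σ⁻¹(2) = 3

σ⁻¹ = [1 3 2]


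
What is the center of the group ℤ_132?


Z(G) = {g ∈ G | gx = xg for all x ∈ G}
ℤ_132 is abelian, so Z(G) = G

Z(ℤ_132) = ℤ_132


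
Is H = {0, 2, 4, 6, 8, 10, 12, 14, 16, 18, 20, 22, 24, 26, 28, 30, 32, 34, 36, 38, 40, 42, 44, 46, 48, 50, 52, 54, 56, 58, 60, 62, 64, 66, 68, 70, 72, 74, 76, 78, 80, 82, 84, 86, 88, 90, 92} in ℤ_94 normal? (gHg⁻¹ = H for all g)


H = {0, 2, 4, 6, 8, 10, 12, 14, 16, 18, 20, 22, 24, 26, 28, 30, 32, 34, 36, 38, 40, 42, 44, 46, 48, 50, 52, 54, 56, 58, 60, 62, 64, 66, 68, 70, 72, 74, 76, 78, 80, 82, 84, 86, 88, 90, 92} in ℤ_94
ℤ_94 is abelian; every subgroup of an abelian group is normal

Yes, normal subgroup


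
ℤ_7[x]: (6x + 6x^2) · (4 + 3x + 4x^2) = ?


Expand and collect like terms; reduce coefficients mod 7:
x^0: 0·4 = 0 ≡ 0 (mod 7)
x^1: 0·3 + 6·4 = 24 ≡ 3 (mod 7)
x^2: 0·4 + 6·3 + 6·4 = 42 ≡ 0 (mod 7)
x^3: 6·4 + 6·3 = 42 ≡ 0 (mod 7)
x^4: 6·4 = 24 ≡ 3 (mod 7)
Result: 3x + 3x^4

f · g = 3x + 3x^4


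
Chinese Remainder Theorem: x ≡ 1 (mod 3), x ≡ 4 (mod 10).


m₁ = 3, m₂ = 10, gcd = 1, so CRT applies. M = m₁·m₂ = 30
Let M₁ = M/m₁ = 10, M₂ = M/m₂ = 3
Find y₁ ≡ M₁⁻¹ (mod m₁): 10⁻¹ ≡ 1 (mod 3)
Find y₂ ≡ M₂⁻¹ (mod m₂): 3⁻¹ ≡ 7 (mod 10)
x = a₁·M₁·y₁ + a₂·M₂·y₂ = 1·10·1 + 4·3·7 = 94
Reduce mod 30: x ≡ 4
Check: 4 mod 3 = 1 ✓, 4 mod 10 = 4 ✓

x ≡ 4 (mod 30)


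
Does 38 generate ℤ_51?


g generates ℤ_n iff gcd(g, n) = 1
gcd(38, 51) = 1
Since gcd = 1, 38 is a generator.

Yes, 38 generates ℤ_51


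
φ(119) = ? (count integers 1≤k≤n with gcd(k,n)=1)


Factor n: 119 = 7 × 17
φ(n) = n · ∏(1 - 1/p) over distinct primes p | n
φ(119) = 119 · (1 - 1/7) · (1 - 1/17) = 96

φ(119) = 96


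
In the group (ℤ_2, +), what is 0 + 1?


Operation: addition mod 2
0 + 1 = (a + b) mod 2 with a = 0, b = 1

0 + 1 = 1


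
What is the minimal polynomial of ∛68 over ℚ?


∛68 satisfies x³ - 68 = 0, irreducible over ℚ (no rational root; 68 is not a perfect cube)

Minimal polynomial: x³ - 68


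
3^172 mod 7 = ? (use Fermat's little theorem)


Fermat's little theorem: if p is prime and gcd(a,p)=1, then a^(p-1) ≡ 1 (mod p)
p = 7 is prime, gcd(3,7) = 1
Reduce exponent: 172 mod 6 = 4
So 3^172 ≡ 3^4 (mod 7)
3^4 mod 7 = 4

3^172 ≡ 4 (mod 7)


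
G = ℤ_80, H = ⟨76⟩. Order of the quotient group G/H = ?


|⟨76⟩| = n / gcd(76, 80) = 80 / 4 = 20
H is normal (ℤ_80 is abelian).
|G/H| = |G| / |H| = 80 / 20 = 4

|G/H| = 4


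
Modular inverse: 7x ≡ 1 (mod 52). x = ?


Use the extended Euclidean algorithm to write 1 = 7·s + 52·t; then s mod 52 is the inverse.
Euclidean algorithm:
  7 = 0·52 + 7
  52 = 7·7 + 3
  7 = 2·3 + 1
  3 = 3·1 + 0
gcd(7,52) = 1
Back-substitution gives: 7·(15) + 52·(-2) = 1
So 7⁻¹ ≡ 15 ≡ 15 (mod 52)
Check: 7 × 15 = 105 ≡ 1 (mod 52) ✓

7⁻¹ ≡ 15 (mod 52)


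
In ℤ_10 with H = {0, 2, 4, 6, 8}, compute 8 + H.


8 + H = {8 + h (mod 10) : h ∈ H}
8+0=8, 8+2=0, 8+4=2, 8+6=4, 8+8=6
8 + H = {0, 2, 4, 6, 8} = 0 + H

8 + H = {0, 2, 4, 6, 8}


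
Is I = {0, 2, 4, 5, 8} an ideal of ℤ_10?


Check ideal conditions for I = {0, 2, 4, 5, 8} in ℤ_10:
(1) I is an additive subgroup? No
(2) For r ∈ ℤ_10 and a ∈ I: r·a ∈ I? No  [counterexample: r=2, a=8, r·a mod 10 = 6 ∉ I]

No, I is not an ideal of ℤ_10


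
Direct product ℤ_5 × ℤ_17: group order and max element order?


|ℤ_5 × ℤ_17| = 5 × 17 = 85
Max element order = lcm(5,17) = 85
Cyclic? Yes (gcd=1)

|ℤ_5×ℤ_17| = 85, max element order = 85


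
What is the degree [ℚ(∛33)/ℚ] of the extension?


∛33 has minimal polynomial x³ - 33 (irreducible over ℚ since 33 is not a perfect cube)

[ℚ(∛33)/ℚ] = 3


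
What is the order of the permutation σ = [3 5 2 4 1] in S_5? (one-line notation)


Cycle decomposition: (1 3 2 5)
Cycle lengths: 4
Order = lcm(4) = 4

ord(σ) = 4


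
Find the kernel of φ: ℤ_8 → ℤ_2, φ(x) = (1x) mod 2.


Kernel = preimage of identity
ker(φ) = {x ∈ ℤ_8 : 1x ≡ 0 (mod 2)}. Since 2 | 8, φ is well-defined. The kernel is the cyclic subgroup ⟨2⟩ of ℤ_8 (order 4), i.e. {0, 2, 4, 6}

ker(φ) = {0, 2, 4, 6}


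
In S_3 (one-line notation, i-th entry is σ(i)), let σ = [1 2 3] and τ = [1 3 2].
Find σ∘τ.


σ∘τ: apply τ first, then σ
1 →τ 1 →σ 1
2 →τ 3 →σ 3
3 →τ 2 →σ 2

σ∘τ = [1 3 2]


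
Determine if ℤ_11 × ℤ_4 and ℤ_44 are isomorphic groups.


Comparing ℤ_11 × ℤ_4 and ℤ_44:
gcd(11,4) = 1, so ℤ_11 × ℤ_4 ≅ ℤ_44 (CRT)

Yes, ℤ_11 × ℤ_4 ≅ ℤ_44


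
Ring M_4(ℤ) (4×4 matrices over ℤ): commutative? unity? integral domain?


Matrix multiplication is non-commutative for n ≥ 2; the identity matrix I is the unity; singular matrices give zero divisors, so not an integral domain
Commutative: No
Integral domain: No
Has unity: Yes

M_4(ℤ) (4×4 matrices over ℤ): Commutative=No, Unity=Yes


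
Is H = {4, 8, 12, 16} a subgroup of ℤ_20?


Subgroup test for H = {4, 8, 12, 16} in (ℤ_20, +):
(1) 0 ∈ H? No
(2) Closure: for all a,b ∈ H, (a+b) mod 20 ∈ H? No  [counterexample: 4 + 16 = 0 ∉ H]
(3) Inverses: for all a ∈ H, -a mod 20 ∈ H? Yes

No, H is not a subgroup of ℤ_20


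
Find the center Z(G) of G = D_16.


Z(G) = {g ∈ G | gx = xg for all x ∈ G}
For even n, Z(D_n) = {e, r^(n/2)}: the 180° rotation r^8 commutes with every reflection and rotation

Z(D_16) = {e, r^8}


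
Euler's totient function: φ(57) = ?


Factor n: 57 = 3 × 19
φ(n) = n · ∏(1 - 1/p) over distinct primes p | n
φ(57) = 57 · (1 - 1/3) · (1 - 1/19) = 36

φ(57) = 36


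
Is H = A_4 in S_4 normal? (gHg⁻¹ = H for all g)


H = A_4 in S_4
A_4 has index 2 in S_4, and every subgroup of index 2 is normal

Yes, normal subgroup


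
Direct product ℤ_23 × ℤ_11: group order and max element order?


|ℤ_23 × ℤ_11| = 23 × 11 = 253
Max element order = lcm(23,11) = 253
Cyclic? Yes (gcd=1)

|ℤ_23×ℤ_11| = 253, max element order = 253


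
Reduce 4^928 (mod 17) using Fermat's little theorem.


Fermat's little theorem: if p is prime and gcd(a,p)=1, then a^(p-1) ≡ 1 (mod p)
p = 17 is prime, gcd(4,17) = 1
Reduce exponent: 928 mod 16 = 0
So 4^928 ≡ 4^0 (mod 17)
4^0 = 1

4^928 ≡ 1 (mod 17)


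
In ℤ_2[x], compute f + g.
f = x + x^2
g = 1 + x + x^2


Add coefficients mod 2:
x^0: 0 + 1 = 1 (mod 2)
x^1: 1 + 1 = 0 (mod 2)
x^2: 1 + 1 = 0 (mod 2)
Result: 1

f + g = 1


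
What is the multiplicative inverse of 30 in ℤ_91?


Use the extended Euclidean algorithm to write 1 = 30·s + 91·t; then s mod 91 is the inverse.
Euclidean algorithm:
  30 = 0·91 + 30
  91 = 3·30 + 1
  30 = 30·1 + 0
gcd(30,91) = 1
Back-substitution gives: 30·(-3) + 91·(1) = 1
So 30⁻¹ ≡ -3 ≡ 88 (mod 91)
Check: 30 × 88 = 2640 ≡ 1 (mod 91) ✓

30⁻¹ ≡ 88 (mod 91)


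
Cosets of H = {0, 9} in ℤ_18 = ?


H = {0, 9}, |H| = 2
Number of cosets = |G|/|H| = 18/2 = 9
0 + H = {0, 9}
1 + H = {1, 10}
2 + H = {2, 11}
3 + H = {3, 12}
4 + H = {4, 13}
5 + H = {5, 14}
6 + H = {6, 15}
7 + H = {7, 16}
8 + H = {8, 17}

Cosets: 0+H={0,9}; 1+H={1,10}; 2+H={2,11}; 3+H={3,12}; 4+H={4,13}; 5+H={5,14}; 6+H={6,15}; 7+H={7,16}; 8+H={8,17}


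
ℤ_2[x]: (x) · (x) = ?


Expand and collect like terms; reduce coefficients mod 2:
x^0: 0·0 = 0 ≡ 0 (mod 2)
x^1: 0·1 + 1·0 = 0 ≡ 0 (mod 2)
x^2: 1·1 = 1 ≡ 1 (mod 2)
Result: x^2

f · g = x^2


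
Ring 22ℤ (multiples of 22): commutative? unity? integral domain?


22ℤ is a commutative ring under +,× but has no multiplicative identity (1 ∉ 22ℤ); it has no zero divisors, but without unity it is not an integral domain
Commutative: Yes
Integral domain: No
Has unity: No

22ℤ (multiples of 22): Commutative=Yes, Unity=No


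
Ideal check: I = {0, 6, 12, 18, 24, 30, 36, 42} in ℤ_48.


Check ideal conditions for I = {0, 6, 12, 18, 24, 30, 36, 42} in ℤ_48:
(1) I is an additive subgroup? Yes
(2) For r ∈ ℤ_48 and a ∈ I: r·a ∈ I? Yes

Yes, I is an ideal of ℤ_48


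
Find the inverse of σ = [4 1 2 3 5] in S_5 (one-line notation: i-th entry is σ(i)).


To find σ⁻¹, swap domain and range:
σ(1) = 4 → σ⁻¹(4) = 1
σ(2) = 1 → σ⁻¹(1) = 2
σ(3) = 2 → σ⁻¹(2) = 3
σ(4) = 3 → σ⁻¹(3) = 4
σ(5) = 5 → σ⁻¹(5) = 5

σ⁻¹ = [2 3 4 1 5]


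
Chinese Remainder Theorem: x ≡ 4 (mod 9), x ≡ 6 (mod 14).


m₁ = 9, m₂ = 14, gcd = 1, so CRT applies. M = m₁·m₂ = 126
Let M₁ = M/m₁ = 14, M₂ = M/m₂ = 9
Find y₁ ≡ M₁⁻¹ (mod m₁): 14⁻¹ ≡ 2 (mod 9)
Find y₂ ≡ M₂⁻¹ (mod m₂): 9⁻¹ ≡ 11 (mod 14)
x = a₁·M₁·y₁ + a₂·M₂·y₂ = 4·14·2 + 6·9·11 = 706
Reduce mod 126: x ≡ 76
Check: 76 mod 9 = 4 ✓, 76 mod 14 = 6 ✓

x ≡ 76 (mod 126)


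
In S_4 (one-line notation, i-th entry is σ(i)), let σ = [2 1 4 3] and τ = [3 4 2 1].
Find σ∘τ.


σ∘τ: apply τ first, then σ
1 →τ 3 →σ 4
2 →τ 4 →σ 3
3 →τ 2 →σ 1
4 →τ 1 →σ 2

σ∘τ = [4 3 1 2]


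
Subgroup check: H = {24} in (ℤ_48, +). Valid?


Subgroup test for H = {24} in (ℤ_48, +):
(1) 0 ∈ H? No
(2) Closure: for all a,b ∈ H, (a+b) mod 48 ∈ H? No  [counterexample: 24 + 24 = 0 ∉ H]
(3) Inverses: for all a ∈ H, -a mod 48 ∈ H? Yes

No, H is not a subgroup of ℤ_48


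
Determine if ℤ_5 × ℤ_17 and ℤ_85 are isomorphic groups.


Comparing ℤ_5 × ℤ_17 and ℤ_85:
gcd(5,17) = 1, so ℤ_5 × ℤ_17 ≅ ℤ_85 (CRT)

Yes, ℤ_5 × ℤ_17 ≅ ℤ_85


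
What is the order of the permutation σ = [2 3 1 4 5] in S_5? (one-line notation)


Cycle decomposition: (1 2 3)
Cycle lengths: 3
Order = lcm(3) = 3

ord(σ) = 3


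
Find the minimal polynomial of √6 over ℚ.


√6 satisfies x² - 6 = 0, irreducible over ℚ since 6 is squarefree

Minimal polynomial: x² - 6


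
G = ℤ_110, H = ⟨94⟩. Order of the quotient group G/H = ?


|⟨94⟩| = n / gcd(94, 110) = 110 / 2 = 55
H is normal (ℤ_110 is abelian).
|G/H| = |G| / |H| = 110 / 55 = 2

|G/H| = 2


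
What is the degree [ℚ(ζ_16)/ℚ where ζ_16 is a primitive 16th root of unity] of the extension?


[ℚ(ζ_n):ℚ] = deg Φ_n(x) = φ(n). Here φ(16) = 8

[ℚ(ζ_16)/ℚ where ζ_16 is a primitive 16th root of unity] = 8


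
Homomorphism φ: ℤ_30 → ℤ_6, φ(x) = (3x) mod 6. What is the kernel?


Kernel = preimage of identity
ker(φ) = {x ∈ ℤ_30 : 3x ≡ 0 (mod 6)}. Since 6 | 30, φ is well-defined. The kernel is the cyclic subgroup ⟨2⟩ of ℤ_30 (order 15), i.e. {0, 2, 4, 6, 8, 10, 12, 14, 16, 18, 20, 22, 24, 26, 28}

ker(φ) = {0, 2, 4, 6, 8, 10, 12, 14, 16, 18, 20, 22, 24, 26, 28}


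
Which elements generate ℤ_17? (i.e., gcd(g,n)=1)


g generates ℤ_n iff gcd(g,n) = 1
Prime factors of 17: 17
Generators are g ∈ {1,...,16} not divisible by any of these primes.
Generators: {1, 2, 3, 4, 5, 6, 7, 8, 9, 10, 11, 12, 13, 14, 15, 16}
Number of generators = φ(17) = 16

Generators of ℤ_17 = {1, 2, 3, 4, 5, 6, 7, 8, 9, 10, 11, 12, 13, 14, 15, 16}


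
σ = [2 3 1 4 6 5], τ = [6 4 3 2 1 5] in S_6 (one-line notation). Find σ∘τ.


σ∘τ: apply τ first, then σ
1 →τ 6 →σ 5
2 →τ 4 →σ 4
3 →τ 3 →σ 1
4 →τ 2 →σ 3
5 →τ 1 →σ 2
6 →τ 5 →σ 6

σ∘τ = [5 4 1 3 2 6]


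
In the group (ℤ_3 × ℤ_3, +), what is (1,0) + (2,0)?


Operation: componentwise addition mod (3, 3)
(1,0) + (2,0) = ((a₁+b₁) mod 3, (a₂+b₂) mod 3) with a = (1,0), b = (2,0)

(1,0) + (2,0) = (0,0)


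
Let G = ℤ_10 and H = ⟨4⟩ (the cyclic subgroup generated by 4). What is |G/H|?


|⟨4⟩| = n / gcd(4, 10) = 10 / 2 = 5
H is normal (ℤ_10 is abelian).
|G/H| = |G| / |H| = 10 / 5 = 2

|G/H| = 2


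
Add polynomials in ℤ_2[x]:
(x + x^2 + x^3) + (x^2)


Add coefficients mod 2:
x^0: 0 + 0 = 0 (mod 2)
x^1: 1 + 0 = 1 (mod 2)
x^2: 1 + 1 = 0 (mod 2)
x^3: 1 + 0 = 1 (mod 2)
Result: x + x^3

f + g = x + x^3


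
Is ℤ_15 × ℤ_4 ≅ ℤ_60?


Comparing ℤ_15 × ℤ_4 and ℤ_60:
gcd(15,4) = 1, so ℤ_15 × ℤ_4 ≅ ℤ_60 (CRT)

Yes, ℤ_15 × ℤ_4 ≅ ℤ_60


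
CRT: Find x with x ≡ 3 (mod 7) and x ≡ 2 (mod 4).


m₁ = 7, m₂ = 4, gcd = 1, so CRT applies. M = m₁·m₂ = 28
Let M₁ = M/m₁ = 4, M₂ = M/m₂ = 7
Find y₁ ≡ M₁⁻¹ (mod m₁): 4⁻¹ ≡ 2 (mod 7)
Find y₂ ≡ M₂⁻¹ (mod m₂): 7⁻¹ ≡ 3 (mod 4)
x = a₁·M₁·y₁ + a₂·M₂·y₂ = 3·4·2 + 2·7·3 = 66
Reduce mod 28: x ≡ 10
Check: 10 mod 7 = 3 ✓, 10 mod 4 = 2 ✓

x ≡ 10 (mod 28)


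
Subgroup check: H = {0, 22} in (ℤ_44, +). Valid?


Subgroup test for H = {0, 22} in (ℤ_44, +):
(1) 0 ∈ H? Yes
(2) Closure: for all a,b ∈ H, (a+b) mod 44 ∈ H? Yes
(3) Inverses: for all a ∈ H, -a mod 44 ∈ H? Yes

Yes, H is a subgroup of ℤ_44


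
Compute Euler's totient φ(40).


Factor n: 40 = 2^3 × 5
φ(n) = n · ∏(1 - 1/p) over distinct primes p | n
φ(40) = 40 · (1 - 1/2) · (1 - 1/5) = 16

φ(40) = 16


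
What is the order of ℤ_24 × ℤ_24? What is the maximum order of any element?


|ℤ_24 × ℤ_24| = 24 × 24 = 576
Max element order = lcm(24,24) = 24
Cyclic? No (gcd=24)

|ℤ_24×ℤ_24| = 576, max element order = 24


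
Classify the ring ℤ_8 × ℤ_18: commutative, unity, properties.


Direct product ring; commutative with unity (1,1); but (1,0)·(0,1) = (0,0) gives zero divisors, so not an integral domain
Commutative: Yes
Integral domain: No
Has unity: Yes

ℤ_8 × ℤ_18: Commutative=Yes, Unity=Yes


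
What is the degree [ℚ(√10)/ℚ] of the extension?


√10 has minimal polynomial x² - 10 (irreducible over ℚ since 10 is squarefree)

[ℚ(√10)/ℚ] = 2


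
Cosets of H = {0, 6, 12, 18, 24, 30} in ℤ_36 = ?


H = {0, 6, 12, 18, 24, 30}, |H| = 6
Number of cosets = |G|/|H| = 36/6 = 6
0 + H = {0, 6, 12, 18, 24, 30}
1 + H = {1, 7, 13, 19, 25, 31}
2 + H = {2, 8, 14, 20, 26, 32}
3 + H = {3, 9, 15, 21, 27, 33}
4 + H = {4, 10, 16, 22, 28, 34}
5 + H = {5, 11, 17, 23, 29, 35}

Cosets: 0+H={0,6,12,18,24,30}; 1+H={1,7,13,19,25,31}; 2+H={2,8,14,20,26,32}; 3+H={3,9,15,21,27,33}; 4+H={4,10,16,22,28,34}; 5+H={5,11,17,23,29,35}


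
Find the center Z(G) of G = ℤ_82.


Z(G) = {g ∈ G | gx = xg for all x ∈ G}
ℤ_82 is abelian, so Z(G) = G

Z(ℤ_82) = ℤ_82


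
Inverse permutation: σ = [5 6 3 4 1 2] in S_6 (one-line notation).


To find σ⁻¹, swap domain and range:
σ(1) = 5 → σ⁻¹(5) = 1
σ(2) = 6 → σ⁻¹(6) = 2
σ(3) = 3 → σ⁻¹(3) = 3
σ(4) = 4 → σ⁻¹(4) = 4
σ(5) = 1 → σ⁻¹(1) = 5
σ(6) = 2 → σ⁻¹(2) = 6

σ⁻¹ = [5 6 3 4 1 2]


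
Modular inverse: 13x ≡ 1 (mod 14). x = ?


Use the extended Euclidean algorithm to write 1 = 13·s + 14·t; then s mod 14 is the inverse.
Euclidean algorithm:
  13 = 0·14 + 13
  14 = 1·13 + 1
  13 = 13·1 + 0
gcd(13,14) = 1
Back-substitution gives: 13·(-1) + 14·(1) = 1
So 13⁻¹ ≡ -1 ≡ 13 (mod 14)
Check: 13 × 13 = 169 ≡ 1 (mod 14) ✓

13⁻¹ ≡ 13 (mod 14)


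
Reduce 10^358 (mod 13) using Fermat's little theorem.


Fermat's little theorem: if p is prime and gcd(a,p)=1, then a^(p-1) ≡ 1 (mod p)
p = 13 is prime, gcd(10,13) = 1
Reduce exponent: 358 mod 12 = 10
So 10^358 ≡ 10^10 (mod 13)
10^10 mod 13 = 3

10^358 ≡ 3 (mod 13)


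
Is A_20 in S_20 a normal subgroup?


H = A_20 in S_20
A_20 has index 2 in S_20, and every subgroup of index 2 is normal

Yes, normal subgroup


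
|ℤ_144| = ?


ℤ_n has n elements.

|ℤ_144| = 144


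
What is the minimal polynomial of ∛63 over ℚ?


∛63 satisfies x³ - 63 = 0, irreducible over ℚ (no rational root; 63 is not a perfect cube)

Minimal polynomial: x³ - 63


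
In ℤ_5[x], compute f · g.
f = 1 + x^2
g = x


Expand and collect like terms; reduce coefficients mod 5:
x^0: 1·0 = 0 ≡ 0 (mod 5)
x^1: 1·1 + 0·0 = 1 ≡ 1 (mod 5)
x^2: 0·1 + 1·0 = 0 ≡ 0 (mod 5)
x^3: 1·1 = 1 ≡ 1 (mod 5)
Result: x + x^3

f · g = x + x^3


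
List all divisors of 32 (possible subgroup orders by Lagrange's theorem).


Lagrange's theorem: |H| divides |G|
|G| = 32
Divisors of 32: 1, 2, 4, 8, 16, 32

Possible subgroup orders: {1, 2, 4, 8, 16, 32}


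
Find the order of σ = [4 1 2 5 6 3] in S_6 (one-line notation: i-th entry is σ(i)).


Cycle decomposition: (1 4 5 6 3 2)
Cycle lengths: 6
Order = lcm(6) = 6

ord(σ) = 6


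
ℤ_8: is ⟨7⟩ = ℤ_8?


g generates ℤ_n iff gcd(g, n) = 1
gcd(7, 8) = 1
Since gcd = 1, 7 is a generator.

Yes, 7 generates ℤ_8


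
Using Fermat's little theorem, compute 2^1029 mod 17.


Fermat's little theorem: if p is prime and gcd(a,p)=1, then a^(p-1) ≡ 1 (mod p)
p = 17 is prime, gcd(2,17) = 1
Reduce exponent: 1029 mod 16 = 5
So 2^1029 ≡ 2^5 (mod 17)
2^5 mod 17 = 15

2^1029 ≡ 15 (mod 17)


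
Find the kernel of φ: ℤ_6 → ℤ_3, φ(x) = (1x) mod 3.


Kernel = preimage of identity
ker(φ) = {x ∈ ℤ_6 : 1x ≡ 0 (mod 3)}. Since 3 | 6, φ is well-defined. The kernel is the cyclic subgroup ⟨3⟩ of ℤ_6 (order 2), i.e. {0, 3}

ker(φ) = {0, 3}


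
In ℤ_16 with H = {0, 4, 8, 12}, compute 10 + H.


10 + H = {10 + h (mod 16) : h ∈ H}
10+0=10, 10+4=14, 10+8=2, 10+12=6
10 + H = {2, 6, 10, 14} = 2 + H

10 + H = {2, 6, 10, 14}


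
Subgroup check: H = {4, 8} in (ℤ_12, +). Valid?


Subgroup test for H = {4, 8} in (ℤ_12, +):
(1) 0 ∈ H? No
(2) Closure: for all a,b ∈ H, (a+b) mod 12 ∈ H? No  [counterexample: 4 + 8 = 0 ∉ H]
(3) Inverses: for all a ∈ H, -a mod 12 ∈ H? Yes

No, H is not a subgroup of ℤ_12


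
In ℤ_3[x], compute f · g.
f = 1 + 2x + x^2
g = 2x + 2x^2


Expand and collect like terms; reduce coefficients mod 3:
x^0: 1·0 = 0 ≡ 0 (mod 3)
x^1: 1·2 + 2·0 = 2 ≡ 2 (mod 3)
x^2: 1·2 + 2·2 + 1·0 = 6 ≡ 0 (mod 3)
x^3: 2·2 + 1·2 = 6 ≡ 0 (mod 3)
x^4: 1·2 = 2 ≡ 2 (mod 3)
Result: 2x + 2x^4

f · g = 2x + 2x^4


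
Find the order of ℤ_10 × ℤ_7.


|A × B| = |A| · |B|
|ℤ_10 × ℤ_7| = 10 × 7 = 70

|ℤ_10 × ℤ_7| = 70


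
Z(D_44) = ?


Z(G) = {g ∈ G | gx = xg for all x ∈ G}
For even n, Z(D_n) = {e, r^(n/2)}: the 180° rotation r^22 commutes with every reflection and rotation

Z(D_44) = {e, r^22}


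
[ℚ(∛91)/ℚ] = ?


∛91 has minimal polynomial x³ - 91 (irreducible over ℚ since 91 is not a perfect cube)

[ℚ(∛91)/ℚ] = 3


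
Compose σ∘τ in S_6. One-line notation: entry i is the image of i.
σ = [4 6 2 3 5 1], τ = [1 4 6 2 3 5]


σ∘τ: apply τ first, then σ
1 →τ 1 →σ 4
2 →τ 4 →σ 3
3 →τ 6 →σ 1
4 →τ 2 →σ 6
5 →τ 3 →σ 2
6 →τ 5 →σ 5

σ∘τ = [4 3 1 6 2 5]


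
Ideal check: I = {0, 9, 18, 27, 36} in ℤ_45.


Check ideal conditions for I = {0, 9, 18, 27, 36} in ℤ_45:
(1) I is an additive subgroup? Yes
(2) For r ∈ ℤ_45 and a ∈ I: r·a ∈ I? Yes

Yes, I is an ideal of ℤ_45
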